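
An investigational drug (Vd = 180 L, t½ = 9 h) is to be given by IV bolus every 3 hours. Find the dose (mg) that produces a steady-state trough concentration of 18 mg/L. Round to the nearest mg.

842 mg

τ/t½ = 3/9 ≈ 0.33333, so f = (1/2)^(3/9) ≈ 0.793701.
Cmin,ss = (D/Vd)·f/(1−f), so D = Cmin,ss·Vd·(1−f)/f.
D = 18 × 180 × (1−f)/f ≈ 18 × 180 × 0.25992 ≈ 842.14 mg.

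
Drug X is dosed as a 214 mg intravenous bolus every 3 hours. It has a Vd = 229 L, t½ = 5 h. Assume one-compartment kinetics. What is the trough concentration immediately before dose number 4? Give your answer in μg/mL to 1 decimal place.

f = (1/2)^(τ/t½) = (1/2)^(3/5) ≈ 0.6598.
C₀ = D/Vd = 214/229 ≈ 0.934 μg/mL.
Before the 4th dose, 3 doses have been given. Superposition: Cmin = C₀·(f + f² + … + f^3).
≈ 0.934 × (0.6598 + 0.4353 + 0.2872) ≈ 0.934 × 1.3823 ≈ 1.291 μg/mL.

1.3 μg/mL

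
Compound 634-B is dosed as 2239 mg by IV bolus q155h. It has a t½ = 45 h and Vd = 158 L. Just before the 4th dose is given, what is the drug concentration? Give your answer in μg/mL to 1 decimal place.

f = (1/2)^(τ/t½) = (1/2)^(155/45) ≈ 0.0919.
C₀ = D/Vd = 2239/158 ≈ 14.171 μg/mL.
Before the 4th dose, 3 doses have been given. Superposition: Cmin = C₀·(f + f² + … + f^3).
≈ 14.171 × (0.0919 + 0.0084 + 0.0008) ≈ 14.171 × 0.1011 ≈ 1.433 μg/mL.

1.4 μg/mL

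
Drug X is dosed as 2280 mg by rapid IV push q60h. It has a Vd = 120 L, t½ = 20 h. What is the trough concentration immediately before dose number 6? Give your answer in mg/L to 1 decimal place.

2.7 mg/L

f = (1/2)^(τ/t½) = (1/2)^(60/20) ≈ 0.1250.
C₀ = D/Vd = 2280/120 ≈ 19.000 mg/L.
Before the 6th dose, 5 doses have been given. Superposition: Cmin = C₀·(f + f² + … + f^5).
≈ 19.000 × (0.1250 + 0.0156 + 0.0020 + 0.0002 + 0.0000) ≈ 19.000 × 0.1428 ≈ 2.713 mg/L.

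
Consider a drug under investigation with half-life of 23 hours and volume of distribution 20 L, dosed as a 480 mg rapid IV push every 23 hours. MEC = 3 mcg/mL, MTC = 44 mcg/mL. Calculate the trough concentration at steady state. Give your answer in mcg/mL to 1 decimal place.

The dosing interval is 1 half-life, so f = 2^(−1) = 0.5.
At steady state, R = 1/(1 − 0.5) = 2/1.
Single-dose peak C₀ = D/Vd = 480/20 = 24 mcg/mL.
Steady-state peak Cmax,ss = C₀·R = 24 × 2/1 ≈ 48.000 mcg/mL.
Steady-state trough Cmin,ss = Cmax,ss·f ≈ 48.000 × 0.5 ≈ 24.000 mcg/mL.
Trough 24.0 mcg/mL vs MEC 3 mcg/mL: adequate.

24.0 mcg/mL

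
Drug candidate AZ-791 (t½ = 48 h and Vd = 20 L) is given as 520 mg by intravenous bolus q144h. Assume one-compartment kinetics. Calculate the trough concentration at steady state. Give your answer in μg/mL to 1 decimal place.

3.7 μg/mL

The dosing interval is 3 half-lives, so f = 2^(−3) = 0.125.
Accumulation ratio R = 1/(1 − f) = 1/0.875 = 8/7.
Single-dose peak C₀ = D/Vd = 520/20 = 26 μg/mL.
Steady-state peak Cmax,ss = C₀·R = 26 × 8/7 ≈ 29.714 μg/mL.
Steady-state trough Cmin,ss = Cmax,ss·f ≈ 29.714 × 0.125 ≈ 3.714 μg/mL.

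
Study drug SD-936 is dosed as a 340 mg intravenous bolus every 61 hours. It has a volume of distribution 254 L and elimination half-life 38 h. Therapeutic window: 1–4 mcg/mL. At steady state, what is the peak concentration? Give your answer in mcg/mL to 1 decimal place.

2.0 mcg/mL

k = ln2/t½ = ln2/38 ≈ 0.018241 h⁻¹; fraction remaining f = e^(−kτ) = e^(−0.018241×61) ≈ 0.3287.
Accumulation ratio R = 1/(1 − f) ≈ 1/0.6713 ≈ 1.4896.
Single-dose peak C₀ = D/Vd = 340/254 ≈ 1.339 mcg/mL.
Steady-state peak Cmax,ss = C₀·R ≈ 1.339 × 1.4896 ≈ 1.995 mcg/mL.
Peak 2.0 mcg/mL vs MTC 4 mcg/mL: below toxic threshold.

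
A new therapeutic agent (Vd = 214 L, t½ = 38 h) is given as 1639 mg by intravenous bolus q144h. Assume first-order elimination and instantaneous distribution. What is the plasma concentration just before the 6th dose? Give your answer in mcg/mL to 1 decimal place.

f = (1/2)^(τ/t½) = (1/2)^(144/38) ≈ 0.0723.
C₀ = D/Vd = 1639/214 ≈ 7.659 mcg/mL.
Before the 6th dose, 5 doses have been given. Superposition: Cmin = C₀·(f + f² + … + f^5).
≈ 7.659 × (0.0723 + 0.0052 + 0.0004 + 0.0000 + 0.0000) ≈ 7.659 × 0.0779 ≈ 0.597 mcg/mL.

0.6 mcg/mL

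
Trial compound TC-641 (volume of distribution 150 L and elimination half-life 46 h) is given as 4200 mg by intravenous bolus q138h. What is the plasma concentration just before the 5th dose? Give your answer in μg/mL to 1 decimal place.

4.0 μg/mL

f = (1/2)^(τ/t½) = (1/2)^(138/46) ≈ 0.1250.
C₀ = D/Vd = 4200/150 ≈ 28.000 μg/mL.
Before the 5th dose, 4 doses have been given. Superposition: Cmin = C₀·(f + f² + … + f^4).
≈ 28.000 × (0.1250 + 0.0156 + 0.0020 + 0.0002) ≈ 28.000 × 0.1428 ≈ 3.998 μg/mL.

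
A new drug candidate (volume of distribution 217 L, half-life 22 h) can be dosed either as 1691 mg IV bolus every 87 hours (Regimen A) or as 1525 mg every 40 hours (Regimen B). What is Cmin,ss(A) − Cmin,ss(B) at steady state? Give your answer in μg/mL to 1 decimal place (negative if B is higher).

-2.2 μg/mL

Regimen A: f = (1/2)^(87/22) ≈ 0.0645; Cmin,ss = (1691/217)·f/(1−f) ≈ 0.537 μg/mL.
Regimen B: f = (1/2)^(40/22) ≈ 0.2836; Cmin,ss = (1525/217)·f/(1−f) ≈ 2.782 μg/mL.
Difference ≈ 0.537 − 2.782 ≈ -2.245 μg/mL.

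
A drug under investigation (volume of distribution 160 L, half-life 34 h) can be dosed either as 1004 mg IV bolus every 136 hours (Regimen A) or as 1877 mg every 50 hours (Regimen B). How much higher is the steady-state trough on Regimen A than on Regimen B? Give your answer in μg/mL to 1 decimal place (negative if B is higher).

-6.2 μg/mL

Regimen A: f = (1/2)^(136/34) ≈ 0.0625; Cmin,ss = (1004/160)·f/(1−f) ≈ 0.418 μg/mL.
Regimen B: f = (1/2)^(50/34) ≈ 0.3608; Cmin,ss = (1877/160)·f/(1−f) ≈ 6.622 μg/mL.
Difference ≈ 0.418 − 6.622 ≈ -6.204 μg/mL.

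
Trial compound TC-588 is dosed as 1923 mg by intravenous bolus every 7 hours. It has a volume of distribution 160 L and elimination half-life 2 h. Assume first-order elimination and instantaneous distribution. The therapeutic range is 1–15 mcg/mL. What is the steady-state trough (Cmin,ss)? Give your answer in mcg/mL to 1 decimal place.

τ/t½ = 7/2 ≈ 3.5, so fraction remaining f = (1/2)^(7/2) ≈ 0.0884.
Each bolus raises the concentration by D/Vd = 1923/160 ≈ 12.019 mcg/mL.
Steady-state trough Cmin,ss = C₀·f/(1−f) ≈ 12.019 × 0.0884/0.9116 ≈ 1.166 mcg/mL.
Trough 1.2 mcg/mL vs MEC 1 mcg/mL: adequate.

1.2 mcg/mL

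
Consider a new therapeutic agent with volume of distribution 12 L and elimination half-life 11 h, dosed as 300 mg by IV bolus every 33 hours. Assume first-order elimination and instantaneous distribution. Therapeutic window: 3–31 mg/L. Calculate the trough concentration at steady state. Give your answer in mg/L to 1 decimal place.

3.6 mg/L

The dosing interval is 3 half-lives, so f = 2^(−3) = 0.125.
Accumulation ratio R = 1/(1 − f) = 1/0.875 = 8/7.
Single-dose peak C₀ = D/Vd = 300/12 = 25 mg/L.
Steady-state peak Cmax,ss = C₀·R = 25 × 8/7 ≈ 28.571 mg/L.
Steady-state trough Cmin,ss = Cmax,ss·f ≈ 28.571 × 0.125 ≈ 3.571 mg/L.
Trough 3.6 mg/L vs MEC 3 mg/L: adequate.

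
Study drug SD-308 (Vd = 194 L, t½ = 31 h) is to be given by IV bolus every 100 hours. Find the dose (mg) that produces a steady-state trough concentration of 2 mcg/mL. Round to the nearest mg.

τ/t½ = 100/31 ≈ 3.2258, so f = (1/2)^(100/31) ≈ 0.106890.
Cmin,ss = (D/Vd)·f/(1−f), so D = Cmin,ss·Vd·(1−f)/f.
D = 2 × 194 × (1−f)/f ≈ 2 × 194 × 8.35541 ≈ 3241.90 mg.

3242 mg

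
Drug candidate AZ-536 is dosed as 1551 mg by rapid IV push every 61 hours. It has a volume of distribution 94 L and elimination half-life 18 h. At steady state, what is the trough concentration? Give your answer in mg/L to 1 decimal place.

1.7 mg/L

Over one 61-h interval, 61/18 ≈ 3.3889 half-lives elapse, leaving f ≈ 0.0955 of each dose.
Accumulation ratio R = 1/(1 − f) ≈ 1/0.9045 ≈ 1.1056.
Each bolus raises the concentration by D/Vd = 1551/94 ≈ 16.500 mg/L.
Steady-state peak Cmax,ss = C₀·R ≈ 16.500 × 1.1056 ≈ 18.242 mg/L.
Steady-state trough Cmin,ss = Cmax,ss·f ≈ 18.242 × 0.0955 ≈ 1.742 mg/L.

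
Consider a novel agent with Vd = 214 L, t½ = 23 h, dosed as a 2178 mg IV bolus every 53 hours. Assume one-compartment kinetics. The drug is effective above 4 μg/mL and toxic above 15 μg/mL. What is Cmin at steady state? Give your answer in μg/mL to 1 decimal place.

2.6 μg/mL

Over one 53-h interval, 53/23 ≈ 2.3043 half-lives elapse, leaving f ≈ 0.2025 of each dose.
Accumulation ratio R = 1/(1 − f) ≈ 1/0.7975 ≈ 1.2539.
Each bolus raises the concentration by D/Vd = 2178/214 ≈ 10.178 μg/mL.
Steady-state peak Cmax,ss = C₀·R ≈ 10.178 × 1.2539 ≈ 12.762 μg/mL.
One interval later, Cmin,ss = Cmax,ss·e^(−kτ) ≈ 12.762 × 0.2025 ≈ 2.584 μg/mL.
Trough 2.6 μg/mL vs MEC 4 μg/mL: subtherapeutic.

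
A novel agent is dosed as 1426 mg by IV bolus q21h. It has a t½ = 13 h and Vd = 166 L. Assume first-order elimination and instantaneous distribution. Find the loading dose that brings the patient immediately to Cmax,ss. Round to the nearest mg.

f = (1/2)^(21/13) ≈ 0.326378; accumulation ratio R = 1/(1−f) ≈ 1.48451.
Loading dose to hit Cmax,ss on first dose: D_load = D_maint·R ≈ 1426 × 1.48451 ≈ 2116.91 mg.

2117 mg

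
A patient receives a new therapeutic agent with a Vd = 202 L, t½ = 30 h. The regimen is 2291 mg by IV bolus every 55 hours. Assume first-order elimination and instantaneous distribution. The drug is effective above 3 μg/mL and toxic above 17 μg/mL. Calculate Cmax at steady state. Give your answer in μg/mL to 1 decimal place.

Over one 55-h interval, 55/30 ≈ 1.8333 half-lives elapse, leaving f ≈ 0.2806 of each dose.
At steady state, accumulation factor R = 1/(1 − e^(−kτ)) ≈ 1.3900.
Single-dose peak C₀ = D/Vd = 2291/202 ≈ 11.342 μg/mL.
Steady-state peak Cmax,ss = C₀·R ≈ 11.342 × 1.3900 ≈ 15.765 μg/mL.
Peak 15.8 μg/mL vs MTC 17 μg/mL: below toxic threshold.

15.8 μg/mL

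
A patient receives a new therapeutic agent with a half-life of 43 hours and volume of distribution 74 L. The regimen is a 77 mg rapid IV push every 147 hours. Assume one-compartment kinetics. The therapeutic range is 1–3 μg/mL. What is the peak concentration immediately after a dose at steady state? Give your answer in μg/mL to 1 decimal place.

1.1 μg/mL

Over one 147-h interval, 147/43 ≈ 3.4186 half-lives elapse, leaving f ≈ 0.0935 of each dose.
Accumulation ratio R = 1/(1 − f) ≈ 1/0.9065 ≈ 1.1031.
Each bolus raises the concentration by D/Vd = 77/74 ≈ 1.041 μg/mL.
Steady-state peak Cmax,ss = C₀·R ≈ 1.041 × 1.1031 ≈ 1.148 μg/mL.
Peak 1.1 μg/mL vs MTC 3 μg/mL: below toxic threshold.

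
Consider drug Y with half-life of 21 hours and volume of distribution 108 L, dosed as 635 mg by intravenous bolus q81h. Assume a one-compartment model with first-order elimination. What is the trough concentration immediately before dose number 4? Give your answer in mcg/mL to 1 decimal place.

0.4 mcg/mL

f = (1/2)^(τ/t½) = (1/2)^(81/21) ≈ 0.0690.
C₀ = D/Vd = 635/108 ≈ 5.880 mcg/mL.
Before the 4th dose, 3 doses have been given. Superposition: Cmin = C₀·(f + f² + … + f^3).
≈ 5.880 × (0.0690 + 0.0048 + 0.0003) ≈ 5.880 × 0.0741 ≈ 0.436 mcg/mL.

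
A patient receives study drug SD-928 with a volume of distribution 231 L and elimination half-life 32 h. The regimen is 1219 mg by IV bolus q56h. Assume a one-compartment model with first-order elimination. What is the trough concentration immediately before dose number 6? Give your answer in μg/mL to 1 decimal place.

f = (1/2)^(τ/t½) = (1/2)^(56/32) ≈ 0.2973.
C₀ = D/Vd = 1219/231 ≈ 5.277 μg/mL.
Before the 6th dose, 5 doses have been given. Superposition: Cmin = C₀·(f + f² + … + f^5).
≈ 5.277 × (0.2973 + 0.0884 + 0.0263 + 0.0078 + 0.0023) ≈ 5.277 × 0.4221 ≈ 2.227 μg/mL.

2.2 μg/mL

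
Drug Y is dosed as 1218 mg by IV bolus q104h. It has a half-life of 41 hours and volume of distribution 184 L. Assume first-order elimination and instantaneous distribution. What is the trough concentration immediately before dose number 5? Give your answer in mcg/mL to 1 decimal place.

f = (1/2)^(τ/t½) = (1/2)^(104/41) ≈ 0.1724.
C₀ = D/Vd = 1218/184 ≈ 6.620 mcg/mL.
Before the 5th dose, 4 doses have been given. Superposition: Cmin = C₀·(f + f² + … + f^4).
≈ 6.620 × (0.1724 + 0.0297 + 0.0051 + 0.0009) ≈ 6.620 × 0.2081 ≈ 1.378 mcg/mL.

1.4 mcg/mL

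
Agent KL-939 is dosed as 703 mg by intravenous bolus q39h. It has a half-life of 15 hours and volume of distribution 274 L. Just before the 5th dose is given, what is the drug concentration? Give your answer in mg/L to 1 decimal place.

f = (1/2)^(τ/t½) = (1/2)^(39/15) ≈ 0.1649.
C₀ = D/Vd = 703/274 ≈ 2.566 mg/L.
Before the 5th dose, 4 doses have been given. Superposition: Cmin = C₀·(f + f² + … + f^4).
≈ 2.566 × (0.1649 + 0.0272 + 0.0045 + 0.0007) ≈ 2.566 × 0.1973 ≈ 0.506 mg/L.

0.5 mg/L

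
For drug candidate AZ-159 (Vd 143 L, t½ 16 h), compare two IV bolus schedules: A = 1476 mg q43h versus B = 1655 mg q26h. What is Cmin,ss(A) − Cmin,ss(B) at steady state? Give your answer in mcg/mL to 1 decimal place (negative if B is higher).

-3.7 mcg/mL

Regimen A: f = (1/2)^(43/16) ≈ 0.1552; Cmin,ss = (1476/143)·f/(1−f) ≈ 1.896 mcg/mL.
Regimen B: f = (1/2)^(26/16) ≈ 0.3242; Cmin,ss = (1655/143)·f/(1−f) ≈ 5.552 mcg/mL.
Difference ≈ 1.896 − 5.552 ≈ -3.656 mcg/mL.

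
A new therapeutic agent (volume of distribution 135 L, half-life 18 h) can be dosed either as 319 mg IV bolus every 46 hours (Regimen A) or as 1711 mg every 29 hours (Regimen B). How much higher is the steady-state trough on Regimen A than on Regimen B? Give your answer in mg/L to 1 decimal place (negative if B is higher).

-5.7 mg/L

Regimen A: f = (1/2)^(46/18) ≈ 0.1701; Cmin,ss = (319/135)·f/(1−f) ≈ 0.484 mg/L.
Regimen B: f = (1/2)^(29/18) ≈ 0.3273; Cmin,ss = (1711/135)·f/(1−f) ≈ 6.167 mg/L.
Difference ≈ 0.484 − 6.167 ≈ -5.683 mg/L.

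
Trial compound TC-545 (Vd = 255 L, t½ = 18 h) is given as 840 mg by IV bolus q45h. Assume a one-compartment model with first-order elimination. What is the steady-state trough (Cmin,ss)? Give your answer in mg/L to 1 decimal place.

τ/t½ = 45/18 ≈ 2.5, so fraction remaining f = (1/2)^(45/18) ≈ 0.1768.
Accumulation ratio R = 1/(1 − f) ≈ 1/0.8232 ≈ 1.2148.
Each bolus raises the concentration by D/Vd = 840/255 ≈ 3.294 mg/L.
Cmax,ss = C₀/(1 − f) ≈ 3.294/0.8232 ≈ 4.001 mg/L.
Steady-state trough Cmin,ss = Cmax,ss·f ≈ 4.001 × 0.1768 ≈ 0.707 mg/L.

0.7 mg/L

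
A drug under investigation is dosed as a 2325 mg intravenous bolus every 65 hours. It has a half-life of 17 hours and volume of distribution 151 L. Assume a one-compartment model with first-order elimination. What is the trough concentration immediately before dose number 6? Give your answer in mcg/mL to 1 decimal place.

f = (1/2)^(τ/t½) = (1/2)^(65/17) ≈ 0.0706.
C₀ = D/Vd = 2325/151 ≈ 15.397 mcg/mL.
Before the 6th dose, 5 doses have been given. Superposition: Cmin = C₀·(f + f² + … + f^5).
≈ 15.397 × (0.0706 + 0.0050 + 0.0004 + 0.0000 + 0.0000) ≈ 15.397 × 0.0760 ≈ 1.170 mcg/mL.

1.2 mcg/mL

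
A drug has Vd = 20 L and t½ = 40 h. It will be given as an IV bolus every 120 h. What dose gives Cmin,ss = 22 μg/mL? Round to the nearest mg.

τ/t½ = 120/40 ≈ 3, so f = (1/2)^(120/40) ≈ 0.125000.
Cmin,ss = (D/Vd)·f/(1−f), so D = Cmin,ss·Vd·(1−f)/f.
D = 22 × 20 × (1−f)/f ≈ 22 × 20 × 7.00000 ≈ 3080.00 mg.

3080 mg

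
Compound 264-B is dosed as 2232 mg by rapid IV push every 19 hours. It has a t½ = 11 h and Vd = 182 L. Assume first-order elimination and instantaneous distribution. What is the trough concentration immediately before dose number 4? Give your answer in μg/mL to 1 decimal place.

5.2 μg/mL

f = (1/2)^(τ/t½) = (1/2)^(19/11) ≈ 0.3020.
C₀ = D/Vd = 2232/182 ≈ 12.264 μg/mL.
Before the 4th dose, 3 doses have been given. Superposition: Cmin = C₀·(f + f² + … + f^3).
≈ 12.264 × (0.3020 + 0.0912 + 0.0275) ≈ 12.264 × 0.4207 ≈ 5.159 μg/mL.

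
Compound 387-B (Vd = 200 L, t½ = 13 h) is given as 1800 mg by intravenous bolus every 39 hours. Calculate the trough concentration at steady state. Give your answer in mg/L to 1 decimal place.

The dosing interval is 3 half-lives, so f = 2^(−3) = 0.125.
At steady state, R = 1/(1 − 0.125) = 8/7.
Single-dose peak C₀ = D/Vd = 1800/200 = 9 mg/L.
Steady-state peak Cmax,ss = C₀·R = 9 × 8/7 ≈ 10.286 mg/L.
Steady-state trough Cmin,ss = Cmax,ss·f ≈ 10.286 × 0.125 ≈ 1.286 mg/L.

1.3 mg/L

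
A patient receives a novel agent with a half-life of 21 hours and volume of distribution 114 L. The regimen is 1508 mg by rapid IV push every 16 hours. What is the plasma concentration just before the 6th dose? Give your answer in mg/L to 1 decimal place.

f = (1/2)^(τ/t½) = (1/2)^(16/21) ≈ 0.5897.
C₀ = D/Vd = 1508/114 ≈ 13.228 mg/L.
Before the 6th dose, 5 doses have been given. Superposition: Cmin = C₀·(f + f² + … + f^5).
≈ 13.228 × (0.5897 + 0.3477 + 0.2051 + 0.1209 + 0.0713) ≈ 13.228 × 1.3347 ≈ 17.655 mg/L.

17.7 mg/L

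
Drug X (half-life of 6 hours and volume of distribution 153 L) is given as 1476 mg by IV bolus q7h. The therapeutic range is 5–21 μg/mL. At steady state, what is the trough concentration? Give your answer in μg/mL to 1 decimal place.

7.7 μg/mL

Over one 7-h interval, 7/6 ≈ 1.1667 half-lives elapse, leaving f ≈ 0.4454 of each dose.
At steady state, accumulation factor R = 1/(1 − e^(−kτ)) ≈ 1.8031.
Each bolus raises the concentration by D/Vd = 1476/153 ≈ 9.647 μg/mL.
Cmax,ss = C₀/(1 − f) ≈ 9.647/0.5546 ≈ 17.395 μg/mL.
Steady-state trough Cmin,ss = Cmax,ss·f ≈ 17.395 × 0.4454 ≈ 7.748 μg/mL.
Trough 7.7 μg/mL vs MEC 5 μg/mL: adequate.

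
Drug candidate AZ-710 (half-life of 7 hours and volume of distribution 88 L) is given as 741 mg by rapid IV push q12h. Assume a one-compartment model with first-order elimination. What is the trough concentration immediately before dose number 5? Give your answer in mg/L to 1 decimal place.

f = (1/2)^(τ/t½) = (1/2)^(12/7) ≈ 0.3048.
C₀ = D/Vd = 741/88 ≈ 8.420 mg/L.
Before the 5th dose, 4 doses have been given. Superposition: Cmin = C₀·(f + f² + … + f^4).
≈ 8.420 × (0.3048 + 0.0929 + 0.0283 + 0.0086) ≈ 8.420 × 0.4346 ≈ 3.659 mg/L.

3.7 mg/L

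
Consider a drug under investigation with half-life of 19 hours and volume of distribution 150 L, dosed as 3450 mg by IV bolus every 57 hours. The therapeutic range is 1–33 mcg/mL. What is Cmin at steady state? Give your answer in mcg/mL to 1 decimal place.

τ = 57 h = 3 half-lives, so f = (1/2)^3 = 0.125.
At steady state, R = 1/(1 − 0.125) = 8/7.
Single-dose peak C₀ = D/Vd = 3450/150 = 23 mcg/mL.
Steady-state peak Cmax,ss = C₀·R = 23 × 8/7 ≈ 26.286 mcg/mL.
Steady-state trough Cmin,ss = Cmax,ss·f ≈ 26.286 × 0.125 ≈ 3.286 mcg/mL.
Trough 3.3 mcg/mL vs MEC 1 mcg/mL: adequate.

3.3 mcg/mL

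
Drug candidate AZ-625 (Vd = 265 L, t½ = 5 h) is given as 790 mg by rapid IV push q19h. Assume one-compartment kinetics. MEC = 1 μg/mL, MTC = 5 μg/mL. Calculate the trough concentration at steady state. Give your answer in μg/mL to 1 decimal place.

0.2 μg/mL

Over one 19-h interval, 19/5 ≈ 3.8 half-lives elapse, leaving f ≈ 0.0718 of each dose.
Accumulation ratio R = 1/(1 − f) ≈ 1/0.9282 ≈ 1.0774.
Single-dose peak C₀ = D/Vd = 790/265 ≈ 2.981 μg/mL.
Steady-state peak Cmax,ss = C₀·R ≈ 2.981 × 1.0774 ≈ 3.212 μg/mL.
One interval later, Cmin,ss = Cmax,ss·e^(−kτ) ≈ 3.212 × 0.0718 ≈ 0.231 μg/mL.
Trough 0.2 μg/mL vs MEC 1 μg/mL: subtherapeutic.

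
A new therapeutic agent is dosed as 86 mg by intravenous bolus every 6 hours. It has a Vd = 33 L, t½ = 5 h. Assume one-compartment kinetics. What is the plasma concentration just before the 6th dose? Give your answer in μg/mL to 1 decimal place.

2.0 μg/mL

f = (1/2)^(τ/t½) = (1/2)^(6/5) ≈ 0.4353.
C₀ = D/Vd = 86/33 ≈ 2.606 μg/mL.
Before the 6th dose, 5 doses have been given. Superposition: Cmin = C₀·(f + f² + … + f^5).
≈ 2.606 × (0.4353 + 0.1895 + 0.0825 + 0.0359 + 0.0156) ≈ 2.606 × 0.7588 ≈ 1.977 μg/mL.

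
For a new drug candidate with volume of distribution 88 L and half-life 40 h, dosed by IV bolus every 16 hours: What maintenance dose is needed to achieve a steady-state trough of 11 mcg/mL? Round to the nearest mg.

τ/t½ = 16/40 ≈ 0.4, so f = (1/2)^(16/40) ≈ 0.757858.
Cmin,ss = (D/Vd)·f/(1−f), so D = Cmin,ss·Vd·(1−f)/f.
D = 11 × 88 × (1−f)/f ≈ 11 × 88 × 0.31951 ≈ 309.29 mg.

309 mg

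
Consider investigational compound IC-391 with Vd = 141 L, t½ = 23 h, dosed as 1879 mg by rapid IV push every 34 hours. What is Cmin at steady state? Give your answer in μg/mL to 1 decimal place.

7.5 μg/mL

k = ln2/t½ = ln2/23 ≈ 0.030137 h⁻¹; fraction remaining f = e^(−kτ) = e^(−0.030137×34) ≈ 0.3589.
At steady state, accumulation factor R = 1/(1 − e^(−kτ)) ≈ 1.5598.
Single-dose peak C₀ = D/Vd = 1879/141 ≈ 13.326 μg/mL.
Steady-state peak Cmax,ss = C₀·R ≈ 13.326 × 1.5598 ≈ 20.786 μg/mL.
Steady-state trough Cmin,ss = Cmax,ss·f ≈ 20.786 × 0.3589 ≈ 7.460 μg/mL.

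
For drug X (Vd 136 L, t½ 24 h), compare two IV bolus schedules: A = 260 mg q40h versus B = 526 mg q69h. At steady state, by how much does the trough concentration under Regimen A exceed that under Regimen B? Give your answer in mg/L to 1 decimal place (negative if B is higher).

0.3 mg/L

Regimen A: f = (1/2)^(40/24) ≈ 0.3150; Cmin,ss = (260/136)·f/(1−f) ≈ 0.879 mg/L.
Regimen B: f = (1/2)^(69/24) ≈ 0.1363; Cmin,ss = (526/136)·f/(1−f) ≈ 0.610 mg/L.
Difference ≈ 0.879 − 0.610 ≈ 0.269 mg/L.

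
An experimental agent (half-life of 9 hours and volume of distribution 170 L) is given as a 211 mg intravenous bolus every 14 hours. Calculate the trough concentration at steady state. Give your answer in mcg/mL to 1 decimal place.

Over one 14-h interval, 14/9 ≈ 1.5556 half-lives elapse, leaving f ≈ 0.3402 of each dose.
Accumulation ratio R = 1/(1 − f) ≈ 1/0.6598 ≈ 1.5156.
Single-dose peak C₀ = D/Vd = 211/170 ≈ 1.241 mcg/mL.
Cmax,ss = C₀/(1 − f) ≈ 1.241/0.6598 ≈ 1.881 mcg/mL.
One interval later, Cmin,ss = Cmax,ss·e^(−kτ) ≈ 1.881 × 0.3402 ≈ 0.640 mcg/mL.

0.6 mcg/mL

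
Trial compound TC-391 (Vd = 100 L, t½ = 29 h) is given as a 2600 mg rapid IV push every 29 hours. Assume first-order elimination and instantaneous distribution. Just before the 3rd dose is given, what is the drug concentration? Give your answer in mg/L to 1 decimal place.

f = (1/2)^(τ/t½) = (1/2)^(29/29) ≈ 0.5000.
C₀ = D/Vd = 2600/100 ≈ 26.000 mg/L.
Before the 3rd dose, 2 doses have been given. Superposition: Cmin = C₀·(f + f²).
≈ 26.000 × (0.5000 + 0.2500) ≈ 26.000 × 0.7500 ≈ 19.500 mg/L.

19.5 mg/L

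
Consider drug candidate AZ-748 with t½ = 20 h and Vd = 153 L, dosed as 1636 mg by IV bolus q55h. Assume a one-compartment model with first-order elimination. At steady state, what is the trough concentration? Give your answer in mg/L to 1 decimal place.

1.9 mg/L

τ/t½ = 55/20 ≈ 2.75, so fraction remaining f = (1/2)^(55/20) ≈ 0.1487.
At steady state, accumulation factor R = 1/(1 − e^(−kτ)) ≈ 1.1747.
Each bolus raises the concentration by D/Vd = 1636/153 ≈ 10.693 mg/L.
Steady-state peak Cmax,ss = C₀·R ≈ 10.693 × 1.1747 ≈ 12.561 mg/L.
One interval later, Cmin,ss = Cmax,ss·e^(−kτ) ≈ 12.561 × 0.1487 ≈ 1.868 mg/L.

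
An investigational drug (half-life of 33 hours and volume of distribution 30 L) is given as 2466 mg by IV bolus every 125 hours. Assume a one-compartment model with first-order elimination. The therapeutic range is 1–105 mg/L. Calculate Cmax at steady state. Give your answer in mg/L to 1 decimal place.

88.6 mg/L

k = ln2/t½ = ln2/33 ≈ 0.021004 h⁻¹; fraction remaining f = e^(−kτ) = e^(−0.021004×125) ≈ 0.0724.
At steady state, accumulation factor R = 1/(1 − e^(−kτ)) ≈ 1.0781.
Single-dose peak C₀ = D/Vd = 2466/30 ≈ 82.200 mg/L.
Steady-state peak Cmax,ss = C₀·R ≈ 82.200 × 1.0781 ≈ 88.620 mg/L.
Peak 88.6 mg/L vs MTC 105 mg/L: below toxic threshold.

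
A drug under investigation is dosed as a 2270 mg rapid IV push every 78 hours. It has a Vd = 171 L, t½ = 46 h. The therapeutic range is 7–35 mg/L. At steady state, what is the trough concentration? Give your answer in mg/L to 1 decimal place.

τ/t½ = 78/46 ≈ 1.6957, so fraction remaining f = (1/2)^(78/46) ≈ 0.3087.
At steady state, accumulation factor R = 1/(1 − e^(−kτ)) ≈ 1.4465.
Each bolus raises the concentration by D/Vd = 2270/171 ≈ 13.275 mg/L.
Cmax,ss = C₀/(1 − f) ≈ 13.275/0.6913 ≈ 19.203 mg/L.
Steady-state trough Cmin,ss = Cmax,ss·f ≈ 19.203 × 0.3087 ≈ 5.928 mg/L.
Trough 5.9 mg/L vs MEC 7 mg/L: subtherapeutic.

5.9 mg/L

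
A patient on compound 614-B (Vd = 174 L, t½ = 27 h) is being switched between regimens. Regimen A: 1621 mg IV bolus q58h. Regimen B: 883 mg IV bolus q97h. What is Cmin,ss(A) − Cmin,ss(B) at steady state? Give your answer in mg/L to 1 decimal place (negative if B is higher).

Regimen A: f = (1/2)^(58/27) ≈ 0.2256; Cmin,ss = (1621/174)·f/(1−f) ≈ 2.714 mg/L.
Regimen B: f = (1/2)^(97/27) ≈ 0.0829; Cmin,ss = (883/174)·f/(1−f) ≈ 0.459 mg/L.
Difference ≈ 2.714 − 0.459 ≈ 2.255 mg/L.

2.3 mg/L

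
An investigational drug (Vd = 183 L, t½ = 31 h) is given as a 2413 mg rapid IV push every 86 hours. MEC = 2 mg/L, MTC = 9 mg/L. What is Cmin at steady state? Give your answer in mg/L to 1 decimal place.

2.3 mg/L

τ/t½ = 86/31 ≈ 2.7742, so fraction remaining f = (1/2)^(86/31) ≈ 0.1462.
Accumulation ratio R = 1/(1 − f) ≈ 1/0.8538 ≈ 1.1712.
Single-dose peak C₀ = D/Vd = 2413/183 ≈ 13.186 mg/L.
Cmax,ss = C₀/(1 − f) ≈ 13.186/0.8538 ≈ 15.444 mg/L.
One interval later, Cmin,ss = Cmax,ss·e^(−kτ) ≈ 15.444 × 0.1462 ≈ 2.258 mg/L.
Trough 2.3 mg/L vs MEC 2 mg/L: adequate.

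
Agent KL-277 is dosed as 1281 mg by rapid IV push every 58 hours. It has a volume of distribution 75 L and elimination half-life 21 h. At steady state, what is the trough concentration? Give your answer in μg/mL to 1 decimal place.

3.0 μg/mL

Over one 58-h interval, 58/21 ≈ 2.7619 half-lives elapse, leaving f ≈ 0.1474 of each dose.
Accumulation ratio R = 1/(1 − f) ≈ 1/0.8526 ≈ 1.1729.
Single-dose peak C₀ = D/Vd = 1281/75 ≈ 17.080 μg/mL.
Cmax,ss = C₀/(1 − f) ≈ 17.080/0.8526 ≈ 20.033 μg/mL.
Steady-state trough Cmin,ss = Cmax,ss·f ≈ 20.033 × 0.1474 ≈ 2.953 μg/mL.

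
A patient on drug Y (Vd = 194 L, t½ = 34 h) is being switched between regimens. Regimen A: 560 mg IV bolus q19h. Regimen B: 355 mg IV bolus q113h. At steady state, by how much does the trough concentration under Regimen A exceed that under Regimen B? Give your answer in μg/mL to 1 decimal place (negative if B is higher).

Regimen A: f = (1/2)^(19/34) ≈ 0.6789; Cmin,ss = (560/194)·f/(1−f) ≈ 6.103 μg/mL.
Regimen B: f = (1/2)^(113/34) ≈ 0.0999; Cmin,ss = (355/194)·f/(1−f) ≈ 0.203 μg/mL.
Difference ≈ 6.103 − 0.203 ≈ 5.900 μg/mL.

5.9 μg/mL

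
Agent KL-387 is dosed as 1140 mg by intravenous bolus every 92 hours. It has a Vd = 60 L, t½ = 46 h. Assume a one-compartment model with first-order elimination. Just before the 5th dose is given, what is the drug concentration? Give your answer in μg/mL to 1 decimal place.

f = (1/2)^(τ/t½) = (1/2)^(92/46) ≈ 0.2500.
C₀ = D/Vd = 1140/60 ≈ 19.000 μg/mL.
Before the 5th dose, 4 doses have been given. Superposition: Cmin = C₀·(f + f² + … + f^4).
≈ 19.000 × (0.2500 + 0.0625 + 0.0156 + 0.0039) ≈ 19.000 × 0.3320 ≈ 6.308 μg/mL.

6.3 μg/mL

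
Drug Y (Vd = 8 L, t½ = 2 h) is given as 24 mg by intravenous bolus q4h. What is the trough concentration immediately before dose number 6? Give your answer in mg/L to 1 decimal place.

f = (1/2)^(τ/t½) = (1/2)^(4/2) ≈ 0.2500.
C₀ = D/Vd = 24/8 ≈ 3.000 mg/L.
Before the 6th dose, 5 doses have been given. Superposition: Cmin = C₀·(f + f² + … + f^5).
≈ 3.000 × (0.2500 + 0.0625 + 0.0156 + 0.0039 + 0.0010) ≈ 3.000 × 0.3330 ≈ 0.999 mg/L.

1.0 mg/L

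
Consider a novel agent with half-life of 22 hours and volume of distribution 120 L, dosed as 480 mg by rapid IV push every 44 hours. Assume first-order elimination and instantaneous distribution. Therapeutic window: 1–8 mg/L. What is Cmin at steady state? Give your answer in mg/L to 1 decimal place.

The dosing interval is 2 half-lives, so f = 2^(−2) = 0.25.
Accumulation ratio R = 1/(1 − f) = 1/0.75 = 4/3.
Single-dose peak C₀ = D/Vd = 480/120 = 4 mg/L.
Steady-state peak Cmax,ss = C₀·R = 4 × 4/3 ≈ 5.333 mg/L.
Steady-state trough Cmin,ss = Cmax,ss·f ≈ 5.333 × 0.25 ≈ 1.333 mg/L.
Trough 1.3 mg/L vs MEC 1 mg/L: adequate.

1.3 mg/L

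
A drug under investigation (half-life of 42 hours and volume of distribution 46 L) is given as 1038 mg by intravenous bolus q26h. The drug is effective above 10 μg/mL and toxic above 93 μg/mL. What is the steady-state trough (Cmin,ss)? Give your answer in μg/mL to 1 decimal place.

42.1 μg/mL

Over one 26-h interval, 26/42 ≈ 0.61905 half-lives elapse, leaving f ≈ 0.6511 of each dose.
At steady state, accumulation factor R = 1/(1 − e^(−kτ)) ≈ 2.8662.
Single-dose peak C₀ = D/Vd = 1038/46 ≈ 22.565 μg/mL.
Steady-state peak Cmax,ss = C₀·R ≈ 22.565 × 2.8662 ≈ 64.676 μg/mL.
One interval later, Cmin,ss = Cmax,ss·e^(−kτ) ≈ 64.676 × 0.6511 ≈ 42.111 μg/mL.
Trough 42.1 μg/mL vs MEC 10 μg/mL: adequate.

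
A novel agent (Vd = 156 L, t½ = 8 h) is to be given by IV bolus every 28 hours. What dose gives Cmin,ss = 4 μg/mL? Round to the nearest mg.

τ/t½ = 28/8 ≈ 3.5, so f = (1/2)^(28/8) ≈ 0.088388.
Cmin,ss = (D/Vd)·f/(1−f), so D = Cmin,ss·Vd·(1−f)/f.
D = 4 × 156 × (1−f)/f ≈ 4 × 156 × 10.31375 ≈ 6435.78 mg.

6436 mg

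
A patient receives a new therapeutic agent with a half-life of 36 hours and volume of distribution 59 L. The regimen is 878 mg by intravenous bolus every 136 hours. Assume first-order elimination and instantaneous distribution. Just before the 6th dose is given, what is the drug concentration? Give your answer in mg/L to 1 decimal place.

f = (1/2)^(τ/t½) = (1/2)^(136/36) ≈ 0.0729.
C₀ = D/Vd = 878/59 ≈ 14.881 mg/L.
Before the 6th dose, 5 doses have been given. Superposition: Cmin = C₀·(f + f² + … + f^5).
≈ 14.881 × (0.0729 + 0.0053 + 0.0004 + 0.0000 + 0.0000) ≈ 14.881 × 0.0786 ≈ 1.170 mg/L.

1.2 mg/L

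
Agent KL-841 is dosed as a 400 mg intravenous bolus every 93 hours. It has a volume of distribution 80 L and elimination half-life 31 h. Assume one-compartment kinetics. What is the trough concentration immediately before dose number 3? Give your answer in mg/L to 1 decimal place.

0.7 mg/L

f = (1/2)^(τ/t½) = (1/2)^(93/31) ≈ 0.1250.
C₀ = D/Vd = 400/80 ≈ 5.000 mg/L.
Before the 3rd dose, 2 doses have been given. Superposition: Cmin = C₀·(f + f²).
≈ 5.000 × (0.1250 + 0.0156) ≈ 5.000 × 0.1406 ≈ 0.703 mg/L.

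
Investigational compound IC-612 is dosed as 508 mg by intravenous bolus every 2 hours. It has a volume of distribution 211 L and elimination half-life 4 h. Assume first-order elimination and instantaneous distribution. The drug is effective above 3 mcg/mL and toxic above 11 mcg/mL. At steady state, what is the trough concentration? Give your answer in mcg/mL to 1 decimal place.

5.8 mcg/mL

Over one 2-h interval, 2/4 ≈ 0.5 half-lives elapse, leaving f ≈ 0.7071 of each dose.
Accumulation ratio R = 1/(1 − f) ≈ 1/0.2929 ≈ 3.4141.
Single-dose peak C₀ = D/Vd = 508/211 ≈ 2.408 mcg/mL.
Steady-state peak Cmax,ss = C₀·R ≈ 2.408 × 3.4141 ≈ 8.221 mcg/mL.
One interval later, Cmin,ss = Cmax,ss·e^(−kτ) ≈ 8.221 × 0.7071 ≈ 5.813 mcg/mL.
Trough 5.8 mcg/mL vs MEC 3 mcg/mL: adequate.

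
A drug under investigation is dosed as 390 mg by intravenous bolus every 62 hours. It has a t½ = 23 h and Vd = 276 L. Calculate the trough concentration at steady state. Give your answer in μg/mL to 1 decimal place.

Over one 62-h interval, 62/23 ≈ 2.6957 half-lives elapse, leaving f ≈ 0.1544 of each dose.
Each bolus raises the concentration by D/Vd = 390/276 ≈ 1.413 μg/mL.
Steady-state trough Cmin,ss = C₀·f/(1−f) ≈ 1.413 × 0.1544/0.8456 ≈ 0.258 μg/mL.

0.3 μg/mL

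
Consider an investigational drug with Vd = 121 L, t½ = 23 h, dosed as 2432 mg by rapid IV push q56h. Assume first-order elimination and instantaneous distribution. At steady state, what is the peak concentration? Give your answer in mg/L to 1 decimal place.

24.7 mg/L

Over one 56-h interval, 56/23 ≈ 2.4348 half-lives elapse, leaving f ≈ 0.1850 of each dose.
Accumulation ratio R = 1/(1 − f) ≈ 1/0.8150 ≈ 1.2270.
Each bolus raises the concentration by D/Vd = 2432/121 ≈ 20.099 mg/L.
Steady-state peak Cmax,ss = C₀·R ≈ 20.099 × 1.2270 ≈ 24.661 mg/L.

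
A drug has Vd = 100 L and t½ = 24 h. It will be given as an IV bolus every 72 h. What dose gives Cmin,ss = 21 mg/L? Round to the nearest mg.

τ/t½ = 72/24 ≈ 3, so f = (1/2)^(72/24) ≈ 0.125000.
Cmin,ss = (D/Vd)·f/(1−f), so D = Cmin,ss·Vd·(1−f)/f.
D = 21 × 100 × (1−f)/f ≈ 21 × 100 × 7.00000 ≈ 14700.00 mg.

14700 mg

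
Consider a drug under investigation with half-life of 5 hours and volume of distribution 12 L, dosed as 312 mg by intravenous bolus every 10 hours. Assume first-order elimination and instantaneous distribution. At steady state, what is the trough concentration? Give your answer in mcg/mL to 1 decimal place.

τ = 10 h = 2 half-lives, so f = (1/2)^2 = 0.25.
Accumulation ratio R = 1/(1 − f) = 1/0.75 = 4/3.
Single-dose peak C₀ = D/Vd = 312/12 = 26 mcg/mL.
Steady-state peak Cmax,ss = C₀·R = 26 × 4/3 ≈ 34.667 mcg/mL.
Steady-state trough Cmin,ss = Cmax,ss·f ≈ 34.667 × 0.25 ≈ 8.667 mcg/mL.

8.7 mcg/mL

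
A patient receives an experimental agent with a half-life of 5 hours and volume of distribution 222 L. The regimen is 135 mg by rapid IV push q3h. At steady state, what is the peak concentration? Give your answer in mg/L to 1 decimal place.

k = ln2/t½ = ln2/5 ≈ 0.138629 h⁻¹; fraction remaining f = e^(−kτ) = e^(−0.138629×3) ≈ 0.6598.
At steady state, accumulation factor R = 1/(1 − e^(−kτ)) ≈ 2.9394.
Each bolus raises the concentration by D/Vd = 135/222 ≈ 0.608 mg/L.
Steady-state peak Cmax,ss = C₀·R ≈ 0.608 × 2.9394 ≈ 1.787 mg/L.

1.8 mg/L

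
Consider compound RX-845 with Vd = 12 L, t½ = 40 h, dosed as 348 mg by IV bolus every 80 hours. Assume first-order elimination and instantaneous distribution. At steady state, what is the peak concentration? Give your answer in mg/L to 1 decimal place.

The dosing interval is 2 half-lives, so f = 2^(−2) = 0.25.
At steady state, R = 1/(1 − 0.25) = 4/3.
Single-dose peak C₀ = D/Vd = 348/12 = 29 mg/L.
Steady-state peak Cmax,ss = C₀·R = 29 × 4/3 ≈ 38.667 mg/L.

38.7 mg/L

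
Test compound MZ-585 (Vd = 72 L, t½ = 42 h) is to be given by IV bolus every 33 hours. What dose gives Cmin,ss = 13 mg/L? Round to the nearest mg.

τ/t½ = 33/42 ≈ 0.78571, so f = (1/2)^(33/42) ≈ 0.580065.
Cmin,ss = (D/Vd)·f/(1−f), so D = Cmin,ss·Vd·(1−f)/f.
D = 13 × 72 × (1−f)/f ≈ 13 × 72 × 0.72394 ≈ 677.61 mg.

678 mg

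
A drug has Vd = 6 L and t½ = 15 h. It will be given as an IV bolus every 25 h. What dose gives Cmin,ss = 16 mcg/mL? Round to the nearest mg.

τ/t½ = 25/15 ≈ 1.6667, so f = (1/2)^(25/15) ≈ 0.314980.
Cmin,ss = (D/Vd)·f/(1−f), so D = Cmin,ss·Vd·(1−f)/f.
D = 16 × 6 × (1−f)/f ≈ 16 × 6 × 2.17480 ≈ 208.78 mg.

209 mg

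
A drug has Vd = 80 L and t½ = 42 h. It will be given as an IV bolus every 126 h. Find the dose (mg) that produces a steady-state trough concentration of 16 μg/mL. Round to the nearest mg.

τ/t½ = 126/42 ≈ 3, so f = (1/2)^(126/42) ≈ 0.125000.
Cmin,ss = (D/Vd)·f/(1−f), so D = Cmin,ss·Vd·(1−f)/f.
D = 16 × 80 × (1−f)/f ≈ 16 × 80 × 7.00000 ≈ 8960.00 mg.

8960 mg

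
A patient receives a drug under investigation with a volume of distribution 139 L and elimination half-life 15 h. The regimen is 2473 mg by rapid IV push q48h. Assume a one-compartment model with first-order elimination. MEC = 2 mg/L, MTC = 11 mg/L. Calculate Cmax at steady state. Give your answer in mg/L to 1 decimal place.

Over one 48-h interval, 48/15 ≈ 3.2 half-lives elapse, leaving f ≈ 0.1088 of each dose.
At steady state, accumulation factor R = 1/(1 − e^(−kτ)) ≈ 1.1221.
Single-dose peak C₀ = D/Vd = 2473/139 ≈ 17.791 mg/L.
Steady-state peak Cmax,ss = C₀·R ≈ 17.791 × 1.1221 ≈ 19.963 mg/L.
Peak 20.0 mg/L vs MTC 11 mg/L: exceeds toxic threshold.

20.0 mg/L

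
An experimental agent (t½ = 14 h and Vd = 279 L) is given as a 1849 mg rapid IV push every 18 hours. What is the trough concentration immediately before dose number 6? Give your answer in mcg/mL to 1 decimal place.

4.6 mcg/mL

f = (1/2)^(τ/t½) = (1/2)^(18/14) ≈ 0.4102.
C₀ = D/Vd = 1849/279 ≈ 6.627 mcg/mL.
Before the 6th dose, 5 doses have been given. Superposition: Cmin = C₀·(f + f² + … + f^5).
≈ 6.627 × (0.4102 + 0.1683 + 0.0690 + 0.0283 + 0.0116) ≈ 6.627 × 0.6874 ≈ 4.555 mcg/mL.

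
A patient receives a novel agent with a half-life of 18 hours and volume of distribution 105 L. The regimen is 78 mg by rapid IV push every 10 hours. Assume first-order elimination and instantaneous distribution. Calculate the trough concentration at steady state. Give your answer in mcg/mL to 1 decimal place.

k = ln2/t½ = ln2/18 ≈ 0.038508 h⁻¹; fraction remaining f = e^(−kτ) = e^(−0.038508×10) ≈ 0.6804.
Each bolus raises the concentration by D/Vd = 78/105 ≈ 0.743 mcg/mL.
Steady-state trough Cmin,ss = C₀·f/(1−f) ≈ 0.743 × 0.6804/0.3196 ≈ 1.582 mcg/mL.

1.6 mcg/mL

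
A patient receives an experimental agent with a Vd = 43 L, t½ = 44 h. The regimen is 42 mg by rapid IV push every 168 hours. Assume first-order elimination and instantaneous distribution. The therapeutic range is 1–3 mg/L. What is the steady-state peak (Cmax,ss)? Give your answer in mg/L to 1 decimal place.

1.1 mg/L

k = ln2/t½ = ln2/44 ≈ 0.015753 h⁻¹; fraction remaining f = e^(−kτ) = e^(−0.015753×168) ≈ 0.0709.
At steady state, accumulation factor R = 1/(1 − e^(−kτ)) ≈ 1.0763.
Single-dose peak C₀ = D/Vd = 42/43 ≈ 0.977 mg/L.
Steady-state peak Cmax,ss = C₀·R ≈ 0.977 × 1.0763 ≈ 1.052 mg/L.
Peak 1.1 mg/L vs MTC 3 mg/L: below toxic threshold.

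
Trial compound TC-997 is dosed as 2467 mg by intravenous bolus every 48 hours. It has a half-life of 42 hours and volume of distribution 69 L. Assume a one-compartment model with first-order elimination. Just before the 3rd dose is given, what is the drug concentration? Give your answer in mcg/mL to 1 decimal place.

f = (1/2)^(τ/t½) = (1/2)^(48/42) ≈ 0.4529.
C₀ = D/Vd = 2467/69 ≈ 35.754 mcg/mL.
Before the 3rd dose, 2 doses have been given. Superposition: Cmin = C₀·(f + f²).
≈ 35.754 × (0.4529 + 0.2051) ≈ 35.754 × 0.6580 ≈ 23.526 mcg/mL.

23.5 mcg/mL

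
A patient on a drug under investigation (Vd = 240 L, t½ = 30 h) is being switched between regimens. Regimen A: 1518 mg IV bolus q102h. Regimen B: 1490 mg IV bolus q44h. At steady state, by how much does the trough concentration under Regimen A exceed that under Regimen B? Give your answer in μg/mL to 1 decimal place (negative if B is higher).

-2.9 μg/mL

Regimen A: f = (1/2)^(102/30) ≈ 0.0947; Cmin,ss = (1518/240)·f/(1−f) ≈ 0.662 μg/mL.
Regimen B: f = (1/2)^(44/30) ≈ 0.3618; Cmin,ss = (1490/240)·f/(1−f) ≈ 3.520 μg/mL.
Difference ≈ 0.662 − 3.520 ≈ -2.858 μg/mL.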